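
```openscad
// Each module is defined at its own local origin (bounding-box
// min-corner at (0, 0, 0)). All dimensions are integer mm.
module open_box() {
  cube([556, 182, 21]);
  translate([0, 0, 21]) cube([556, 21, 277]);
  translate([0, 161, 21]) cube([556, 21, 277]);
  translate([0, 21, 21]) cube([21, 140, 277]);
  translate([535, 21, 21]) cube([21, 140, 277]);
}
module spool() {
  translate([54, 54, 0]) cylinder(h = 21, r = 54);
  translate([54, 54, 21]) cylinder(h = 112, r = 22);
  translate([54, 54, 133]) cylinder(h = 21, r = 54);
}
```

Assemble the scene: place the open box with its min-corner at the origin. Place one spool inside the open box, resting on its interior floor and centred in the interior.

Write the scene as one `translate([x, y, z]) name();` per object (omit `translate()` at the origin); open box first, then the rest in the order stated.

open_box();
translate([224, 37, 21]) spool();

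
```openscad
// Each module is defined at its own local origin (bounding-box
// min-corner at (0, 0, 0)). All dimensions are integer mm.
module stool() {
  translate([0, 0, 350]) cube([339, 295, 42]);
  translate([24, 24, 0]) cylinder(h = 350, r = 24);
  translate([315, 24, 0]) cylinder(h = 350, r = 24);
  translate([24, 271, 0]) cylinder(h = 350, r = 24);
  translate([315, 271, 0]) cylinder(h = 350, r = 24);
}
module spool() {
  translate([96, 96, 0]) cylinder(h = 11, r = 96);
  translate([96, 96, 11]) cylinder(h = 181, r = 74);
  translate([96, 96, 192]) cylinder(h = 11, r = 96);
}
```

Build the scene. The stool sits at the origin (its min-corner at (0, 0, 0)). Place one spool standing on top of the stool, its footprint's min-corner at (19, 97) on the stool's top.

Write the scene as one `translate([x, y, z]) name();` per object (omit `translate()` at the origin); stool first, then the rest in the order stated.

stool();
translate([19, 97, 392]) spool();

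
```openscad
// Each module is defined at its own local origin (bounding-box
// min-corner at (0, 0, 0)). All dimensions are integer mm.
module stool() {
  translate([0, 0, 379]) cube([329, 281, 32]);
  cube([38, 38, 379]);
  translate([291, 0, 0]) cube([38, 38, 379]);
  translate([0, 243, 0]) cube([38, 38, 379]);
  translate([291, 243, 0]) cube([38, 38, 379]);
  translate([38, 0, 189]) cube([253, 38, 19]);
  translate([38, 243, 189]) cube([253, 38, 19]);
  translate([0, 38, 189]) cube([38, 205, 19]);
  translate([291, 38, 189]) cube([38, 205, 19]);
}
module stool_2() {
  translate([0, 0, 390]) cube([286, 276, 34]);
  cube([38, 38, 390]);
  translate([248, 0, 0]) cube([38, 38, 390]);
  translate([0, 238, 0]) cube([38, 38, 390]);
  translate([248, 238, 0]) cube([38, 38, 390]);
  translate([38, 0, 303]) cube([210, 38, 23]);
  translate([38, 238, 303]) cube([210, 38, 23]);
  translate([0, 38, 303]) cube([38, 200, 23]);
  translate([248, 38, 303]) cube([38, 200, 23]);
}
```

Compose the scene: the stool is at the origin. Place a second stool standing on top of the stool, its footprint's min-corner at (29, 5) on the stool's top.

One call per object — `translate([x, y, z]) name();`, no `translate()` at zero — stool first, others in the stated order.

stool();
translate([29, 5, 411]) stool_2();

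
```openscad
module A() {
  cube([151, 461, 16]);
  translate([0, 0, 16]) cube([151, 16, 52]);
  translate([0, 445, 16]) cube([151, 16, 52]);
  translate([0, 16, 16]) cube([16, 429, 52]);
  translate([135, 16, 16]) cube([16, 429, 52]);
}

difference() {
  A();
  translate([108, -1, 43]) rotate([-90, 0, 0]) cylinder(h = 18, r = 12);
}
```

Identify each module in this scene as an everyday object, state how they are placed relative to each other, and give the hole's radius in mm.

The subtracted cylinder has r = 12 mm.

A is an open box. The open box has a circular hole through its front wall. The hole's radius is 12 mm.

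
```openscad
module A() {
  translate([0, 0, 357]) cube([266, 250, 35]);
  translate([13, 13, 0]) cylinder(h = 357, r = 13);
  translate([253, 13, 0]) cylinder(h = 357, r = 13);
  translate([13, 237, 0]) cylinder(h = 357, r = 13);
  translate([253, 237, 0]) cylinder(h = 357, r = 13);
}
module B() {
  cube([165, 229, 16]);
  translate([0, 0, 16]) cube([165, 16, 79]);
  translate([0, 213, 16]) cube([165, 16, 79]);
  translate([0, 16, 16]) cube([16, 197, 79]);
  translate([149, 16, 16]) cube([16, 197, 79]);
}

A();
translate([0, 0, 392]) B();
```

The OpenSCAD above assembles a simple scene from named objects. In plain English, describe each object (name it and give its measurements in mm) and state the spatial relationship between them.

A is a simple wooden stool: a rectangular seat 266 mm (x) by 250 mm (y), 35 mm thick, top face at z = 392 mm, on four round legs, each 26 mm in diameter. The legs rest on z = 0, each leg's axis is inset half a diameter from the nearest pair of seat edges (so the leg's bounding box is flush with the corner).

B is an open-topped rectangular box: outside dimensions 165×229×95 mm, with a uniform wall and base thickness of 16 mm. The base is a full 165×229 slab on the floor; four walls sit on top of the base. The front and back walls (the −y and +y sides) span the full width; the two side walls fit between them.

The open box is on top of the stool.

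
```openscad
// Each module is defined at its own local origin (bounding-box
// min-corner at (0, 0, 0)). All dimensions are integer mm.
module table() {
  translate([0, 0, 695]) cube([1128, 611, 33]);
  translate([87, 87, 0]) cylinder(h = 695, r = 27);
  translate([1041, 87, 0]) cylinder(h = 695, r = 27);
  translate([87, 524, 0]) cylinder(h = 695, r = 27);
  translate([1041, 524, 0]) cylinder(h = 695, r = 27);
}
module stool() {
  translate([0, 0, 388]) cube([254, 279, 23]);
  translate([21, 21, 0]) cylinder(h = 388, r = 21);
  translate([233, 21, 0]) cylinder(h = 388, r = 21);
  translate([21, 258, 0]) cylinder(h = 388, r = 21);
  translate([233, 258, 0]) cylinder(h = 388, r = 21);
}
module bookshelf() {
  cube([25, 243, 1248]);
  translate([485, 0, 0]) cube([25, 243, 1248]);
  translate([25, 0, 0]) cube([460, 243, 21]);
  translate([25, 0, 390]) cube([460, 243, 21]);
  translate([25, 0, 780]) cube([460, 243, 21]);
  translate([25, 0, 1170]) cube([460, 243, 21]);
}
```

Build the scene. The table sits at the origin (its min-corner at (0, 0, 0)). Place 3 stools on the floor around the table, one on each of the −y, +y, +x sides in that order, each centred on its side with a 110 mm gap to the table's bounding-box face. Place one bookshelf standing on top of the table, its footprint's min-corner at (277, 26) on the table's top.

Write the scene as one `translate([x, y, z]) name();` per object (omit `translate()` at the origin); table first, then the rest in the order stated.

table();
translate([437, -389, 0]) stool();
translate([437, 721, 0]) stool();
translate([1238, 166, 0]) stool();
translate([277, 26, 728]) bookshelf();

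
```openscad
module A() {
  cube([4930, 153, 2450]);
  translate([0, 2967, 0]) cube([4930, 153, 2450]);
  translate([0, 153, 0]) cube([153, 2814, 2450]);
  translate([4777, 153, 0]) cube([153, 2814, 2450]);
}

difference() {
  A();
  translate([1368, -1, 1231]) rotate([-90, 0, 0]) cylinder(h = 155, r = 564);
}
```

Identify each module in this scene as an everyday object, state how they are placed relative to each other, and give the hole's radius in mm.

The subtracted cylinder has r = 564 mm.

A is a house frame. The house frame has a circular hole through its front wall. The hole's radius is 564 mm.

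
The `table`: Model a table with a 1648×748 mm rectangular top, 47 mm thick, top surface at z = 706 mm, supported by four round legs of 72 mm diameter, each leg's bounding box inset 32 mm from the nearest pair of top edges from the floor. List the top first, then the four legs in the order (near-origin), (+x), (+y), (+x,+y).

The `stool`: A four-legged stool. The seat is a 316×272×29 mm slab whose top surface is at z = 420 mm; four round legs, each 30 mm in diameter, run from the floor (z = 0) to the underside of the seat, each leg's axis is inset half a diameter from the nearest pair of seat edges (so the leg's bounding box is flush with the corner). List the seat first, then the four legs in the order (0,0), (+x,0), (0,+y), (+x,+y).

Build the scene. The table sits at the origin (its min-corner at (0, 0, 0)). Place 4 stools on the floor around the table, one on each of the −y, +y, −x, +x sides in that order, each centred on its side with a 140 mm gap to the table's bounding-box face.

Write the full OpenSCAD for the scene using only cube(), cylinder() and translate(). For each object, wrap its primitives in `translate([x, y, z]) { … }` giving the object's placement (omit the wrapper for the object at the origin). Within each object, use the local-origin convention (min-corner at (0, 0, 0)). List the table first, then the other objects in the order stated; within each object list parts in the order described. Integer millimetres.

translate([0, 0, 659]) cube([1648, 748, 47]);
translate([68, 68, 0]) cylinder(h = 659, r = 36);
translate([1580, 68, 0]) cylinder(h = 659, r = 36);
translate([68, 680, 0]) cylinder(h = 659, r = 36);
translate([1580, 680, 0]) cylinder(h = 659, r = 36);
translate([666, -412, 0]) {
  translate([0, 0, 391]) cube([316, 272, 29]);
  translate([15, 15, 0]) cylinder(h = 391, r = 15);
  translate([301, 15, 0]) cylinder(h = 391, r = 15);
  translate([15, 257, 0]) cylinder(h = 391, r = 15);
  translate([301, 257, 0]) cylinder(h = 391, r = 15);
}
translate([666, 888, 0]) {
  translate([0, 0, 391]) cube([316, 272, 29]);
  translate([15, 15, 0]) cylinder(h = 391, r = 15);
  translate([301, 15, 0]) cylinder(h = 391, r = 15);
  translate([15, 257, 0]) cylinder(h = 391, r = 15);
  translate([301, 257, 0]) cylinder(h = 391, r = 15);
}
translate([-456, 238, 0]) {
  translate([0, 0, 391]) cube([316, 272, 29]);
  translate([15, 15, 0]) cylinder(h = 391, r = 15);
  translate([301, 15, 0]) cylinder(h = 391, r = 15);
  translate([15, 257, 0]) cylinder(h = 391, r = 15);
  translate([301, 257, 0]) cylinder(h = 391, r = 15);
}
translate([1788, 238, 0]) {
  translate([0, 0, 391]) cube([316, 272, 29]);
  translate([15, 15, 0]) cylinder(h = 391, r = 15);
  translate([301, 15, 0]) cylinder(h = 391, r = 15);
  translate([15, 257, 0]) cylinder(h = 391, r = 15);
  translate([301, 257, 0]) cylinder(h = 391, r = 15);
}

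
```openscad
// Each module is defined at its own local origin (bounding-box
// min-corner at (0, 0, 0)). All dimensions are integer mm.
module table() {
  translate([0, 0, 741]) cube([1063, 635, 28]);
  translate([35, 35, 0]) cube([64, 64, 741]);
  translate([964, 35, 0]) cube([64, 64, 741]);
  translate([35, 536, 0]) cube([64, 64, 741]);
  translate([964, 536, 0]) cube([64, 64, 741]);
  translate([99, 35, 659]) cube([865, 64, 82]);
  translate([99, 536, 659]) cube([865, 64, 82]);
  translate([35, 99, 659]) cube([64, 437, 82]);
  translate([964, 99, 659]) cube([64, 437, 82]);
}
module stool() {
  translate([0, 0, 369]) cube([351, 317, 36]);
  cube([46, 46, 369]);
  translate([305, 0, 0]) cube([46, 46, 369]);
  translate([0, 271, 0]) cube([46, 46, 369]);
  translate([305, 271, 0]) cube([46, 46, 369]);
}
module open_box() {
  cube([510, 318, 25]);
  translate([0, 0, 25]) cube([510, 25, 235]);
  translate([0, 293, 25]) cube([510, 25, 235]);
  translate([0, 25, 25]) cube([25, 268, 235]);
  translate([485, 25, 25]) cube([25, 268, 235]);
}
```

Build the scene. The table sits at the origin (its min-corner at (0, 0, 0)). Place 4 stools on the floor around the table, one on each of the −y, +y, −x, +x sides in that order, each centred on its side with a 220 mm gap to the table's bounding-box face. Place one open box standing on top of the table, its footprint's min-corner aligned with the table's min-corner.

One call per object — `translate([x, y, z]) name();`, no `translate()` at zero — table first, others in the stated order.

table();
translate([356, -537, 0]) stool();
translate([356, 855, 0]) stool();
translate([-571, 159, 0]) stool();
translate([1283, 159, 0]) stool();
translate([0, 0, 769]) open_box();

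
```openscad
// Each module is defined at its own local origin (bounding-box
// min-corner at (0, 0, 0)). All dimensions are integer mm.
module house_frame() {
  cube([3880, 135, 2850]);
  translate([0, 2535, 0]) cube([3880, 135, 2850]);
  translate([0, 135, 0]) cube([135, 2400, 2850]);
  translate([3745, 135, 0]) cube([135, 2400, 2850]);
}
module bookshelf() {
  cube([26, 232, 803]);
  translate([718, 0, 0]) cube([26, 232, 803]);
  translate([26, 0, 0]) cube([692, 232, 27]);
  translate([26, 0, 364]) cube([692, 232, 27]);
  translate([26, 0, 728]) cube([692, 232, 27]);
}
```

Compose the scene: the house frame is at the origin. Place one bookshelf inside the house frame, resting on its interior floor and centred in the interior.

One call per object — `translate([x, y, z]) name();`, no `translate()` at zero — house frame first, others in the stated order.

house_frame();
translate([1568, 1219, 0]) bookshelf();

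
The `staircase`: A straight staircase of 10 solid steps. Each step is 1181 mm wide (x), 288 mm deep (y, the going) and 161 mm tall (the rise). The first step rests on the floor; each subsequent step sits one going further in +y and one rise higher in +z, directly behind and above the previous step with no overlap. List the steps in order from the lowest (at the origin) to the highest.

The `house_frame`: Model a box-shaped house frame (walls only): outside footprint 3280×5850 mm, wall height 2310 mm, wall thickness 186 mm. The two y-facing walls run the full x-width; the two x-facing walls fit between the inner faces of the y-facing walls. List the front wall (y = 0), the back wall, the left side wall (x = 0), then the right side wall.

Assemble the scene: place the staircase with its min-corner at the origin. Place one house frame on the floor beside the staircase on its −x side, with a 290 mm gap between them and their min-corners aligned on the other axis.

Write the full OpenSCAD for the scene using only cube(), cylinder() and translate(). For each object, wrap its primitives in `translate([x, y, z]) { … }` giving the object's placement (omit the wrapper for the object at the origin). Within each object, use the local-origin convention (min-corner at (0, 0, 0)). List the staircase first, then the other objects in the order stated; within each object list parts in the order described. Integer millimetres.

cube([1181, 288, 161]);
translate([0, 288, 161]) cube([1181, 288, 161]);
translate([0, 576, 322]) cube([1181, 288, 161]);
translate([0, 864, 483]) cube([1181, 288, 161]);
translate([0, 1152, 644]) cube([1181, 288, 161]);
translate([0, 1440, 805]) cube([1181, 288, 161]);
translate([0, 1728, 966]) cube([1181, 288, 161]);
translate([0, 2016, 1127]) cube([1181, 288, 161]);
translate([0, 2304, 1288]) cube([1181, 288, 161]);
translate([0, 2592, 1449]) cube([1181, 288, 161]);
translate([-3570, 0, 0]) {
  cube([3280, 186, 2310]);
  translate([0, 5664, 0]) cube([3280, 186, 2310]);
  translate([0, 186, 0]) cube([186, 5478, 2310]);
  translate([3094, 186, 0]) cube([186, 5478, 2310]);
}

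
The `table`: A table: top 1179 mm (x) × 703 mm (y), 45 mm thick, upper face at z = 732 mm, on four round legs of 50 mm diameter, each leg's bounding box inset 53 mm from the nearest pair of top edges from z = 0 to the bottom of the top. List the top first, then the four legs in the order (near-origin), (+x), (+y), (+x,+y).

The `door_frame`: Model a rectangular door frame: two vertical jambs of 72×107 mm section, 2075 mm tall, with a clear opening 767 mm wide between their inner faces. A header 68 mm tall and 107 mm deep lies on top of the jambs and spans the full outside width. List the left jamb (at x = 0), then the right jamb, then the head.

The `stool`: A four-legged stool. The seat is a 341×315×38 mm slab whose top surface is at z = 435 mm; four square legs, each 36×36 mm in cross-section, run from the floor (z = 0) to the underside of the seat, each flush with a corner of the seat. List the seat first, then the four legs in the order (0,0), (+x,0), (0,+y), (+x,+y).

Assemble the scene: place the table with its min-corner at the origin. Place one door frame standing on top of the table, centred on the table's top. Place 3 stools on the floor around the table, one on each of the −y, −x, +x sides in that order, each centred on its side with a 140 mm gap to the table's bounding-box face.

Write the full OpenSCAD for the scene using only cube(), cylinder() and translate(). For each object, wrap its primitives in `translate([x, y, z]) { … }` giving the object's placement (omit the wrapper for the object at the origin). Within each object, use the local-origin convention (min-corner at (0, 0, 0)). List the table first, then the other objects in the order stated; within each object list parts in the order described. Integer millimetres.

translate([0, 0, 687]) cube([1179, 703, 45]);
translate([78, 78, 0]) cylinder(h = 687, r = 25);
translate([1101, 78, 0]) cylinder(h = 687, r = 25);
translate([78, 625, 0]) cylinder(h = 687, r = 25);
translate([1101, 625, 0]) cylinder(h = 687, r = 25);
translate([134, 298, 732]) {
  cube([72, 107, 2075]);
  translate([839, 0, 0]) cube([72, 107, 2075]);
  translate([0, 0, 2075]) cube([911, 107, 68]);
}
translate([419, -455, 0]) {
  translate([0, 0, 397]) cube([341, 315, 38]);
  cube([36, 36, 397]);
  translate([305, 0, 0]) cube([36, 36, 397]);
  translate([0, 279, 0]) cube([36, 36, 397]);
  translate([305, 279, 0]) cube([36, 36, 397]);
}
translate([-481, 194, 0]) {
  translate([0, 0, 397]) cube([341, 315, 38]);
  cube([36, 36, 397]);
  translate([305, 0, 0]) cube([36, 36, 397]);
  translate([0, 279, 0]) cube([36, 36, 397]);
  translate([305, 279, 0]) cube([36, 36, 397]);
}
translate([1319, 194, 0]) {
  translate([0, 0, 397]) cube([341, 315, 38]);
  cube([36, 36, 397]);
  translate([305, 0, 0]) cube([36, 36, 397]);
  translate([0, 279, 0]) cube([36, 36, 397]);
  translate([305, 279, 0]) cube([36, 36, 397]);
}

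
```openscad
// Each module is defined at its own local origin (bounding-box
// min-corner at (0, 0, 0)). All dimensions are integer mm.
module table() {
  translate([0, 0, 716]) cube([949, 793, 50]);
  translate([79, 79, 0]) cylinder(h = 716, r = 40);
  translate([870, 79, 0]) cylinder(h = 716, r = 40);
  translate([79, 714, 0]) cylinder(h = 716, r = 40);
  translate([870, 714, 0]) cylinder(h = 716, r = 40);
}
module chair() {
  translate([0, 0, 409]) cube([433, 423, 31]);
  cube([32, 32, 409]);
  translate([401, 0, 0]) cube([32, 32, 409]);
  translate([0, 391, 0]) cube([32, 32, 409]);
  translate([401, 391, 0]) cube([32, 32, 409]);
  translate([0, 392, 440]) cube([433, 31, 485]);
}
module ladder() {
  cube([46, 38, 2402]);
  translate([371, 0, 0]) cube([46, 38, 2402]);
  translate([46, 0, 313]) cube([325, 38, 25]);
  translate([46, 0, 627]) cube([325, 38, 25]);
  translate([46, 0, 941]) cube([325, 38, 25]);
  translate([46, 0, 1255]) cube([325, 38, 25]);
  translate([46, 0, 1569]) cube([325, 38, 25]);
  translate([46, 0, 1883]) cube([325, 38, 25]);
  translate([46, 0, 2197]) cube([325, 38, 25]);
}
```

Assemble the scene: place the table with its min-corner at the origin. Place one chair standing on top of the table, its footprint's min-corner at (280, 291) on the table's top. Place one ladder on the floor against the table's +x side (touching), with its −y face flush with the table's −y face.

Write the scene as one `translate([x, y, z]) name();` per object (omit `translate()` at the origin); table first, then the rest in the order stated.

table();
translate([280, 291, 766]) chair();
translate([949, 0, 0]) ladder();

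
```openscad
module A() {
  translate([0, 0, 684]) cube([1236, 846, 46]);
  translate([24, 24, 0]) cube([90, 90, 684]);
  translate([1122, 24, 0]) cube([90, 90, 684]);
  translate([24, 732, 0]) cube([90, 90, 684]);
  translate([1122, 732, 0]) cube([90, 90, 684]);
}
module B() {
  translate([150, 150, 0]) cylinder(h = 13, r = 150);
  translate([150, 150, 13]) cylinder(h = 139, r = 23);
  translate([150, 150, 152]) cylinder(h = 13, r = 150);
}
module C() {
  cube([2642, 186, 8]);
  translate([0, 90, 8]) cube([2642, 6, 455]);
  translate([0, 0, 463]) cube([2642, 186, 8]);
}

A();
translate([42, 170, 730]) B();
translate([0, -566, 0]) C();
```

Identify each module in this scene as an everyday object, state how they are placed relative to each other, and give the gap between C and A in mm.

The I-beam's nearest face is 380 mm from the table's −y face.

A is a table. B is a spool. C is an I-beam. The spool is on top of the table. The I-beam is on the floor beside the table on its −y side. The gap between the I-beam and the table is 380 mm.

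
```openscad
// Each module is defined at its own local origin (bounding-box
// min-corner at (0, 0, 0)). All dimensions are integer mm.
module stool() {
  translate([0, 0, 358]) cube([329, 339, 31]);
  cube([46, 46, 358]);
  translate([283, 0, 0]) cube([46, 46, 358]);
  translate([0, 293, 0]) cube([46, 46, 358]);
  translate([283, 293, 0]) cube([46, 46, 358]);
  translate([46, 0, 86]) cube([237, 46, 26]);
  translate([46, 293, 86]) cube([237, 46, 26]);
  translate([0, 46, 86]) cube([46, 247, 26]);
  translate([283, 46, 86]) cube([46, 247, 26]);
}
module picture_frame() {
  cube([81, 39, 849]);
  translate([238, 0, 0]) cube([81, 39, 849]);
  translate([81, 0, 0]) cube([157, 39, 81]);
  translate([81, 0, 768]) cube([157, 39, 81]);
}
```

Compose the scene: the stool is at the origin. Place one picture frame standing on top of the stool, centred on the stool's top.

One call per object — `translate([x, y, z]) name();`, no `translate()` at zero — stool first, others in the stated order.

stool();
translate([5, 150, 389]) picture_frame();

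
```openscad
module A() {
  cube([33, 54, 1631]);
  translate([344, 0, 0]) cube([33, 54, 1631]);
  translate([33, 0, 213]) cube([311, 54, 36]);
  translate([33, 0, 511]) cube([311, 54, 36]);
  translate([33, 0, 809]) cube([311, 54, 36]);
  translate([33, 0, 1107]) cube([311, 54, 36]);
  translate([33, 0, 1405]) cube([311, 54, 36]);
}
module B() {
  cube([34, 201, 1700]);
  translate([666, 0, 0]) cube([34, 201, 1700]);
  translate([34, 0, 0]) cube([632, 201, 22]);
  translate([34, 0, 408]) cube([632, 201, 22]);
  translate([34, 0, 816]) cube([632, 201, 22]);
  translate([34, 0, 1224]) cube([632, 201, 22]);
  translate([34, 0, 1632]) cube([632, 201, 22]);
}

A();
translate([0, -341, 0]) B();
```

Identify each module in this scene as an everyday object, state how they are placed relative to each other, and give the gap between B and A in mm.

The bookshelf's nearest face is 140 mm from the ladder's −y face.

A is a ladder. B is a bookshelf. The bookshelf is on the floor beside the ladder on its −y side. The gap between the bookshelf and the ladder is 140 mm.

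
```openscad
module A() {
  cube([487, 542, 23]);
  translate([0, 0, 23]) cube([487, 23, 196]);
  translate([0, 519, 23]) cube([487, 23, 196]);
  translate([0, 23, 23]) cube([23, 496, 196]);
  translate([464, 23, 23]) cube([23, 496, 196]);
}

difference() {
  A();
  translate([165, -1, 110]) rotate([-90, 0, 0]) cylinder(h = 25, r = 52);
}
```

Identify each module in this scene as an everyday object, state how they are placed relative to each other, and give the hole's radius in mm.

The subtracted cylinder has r = 52 mm.

A is an open box. The open box has a circular hole through its front wall. The hole's radius is 52 mm.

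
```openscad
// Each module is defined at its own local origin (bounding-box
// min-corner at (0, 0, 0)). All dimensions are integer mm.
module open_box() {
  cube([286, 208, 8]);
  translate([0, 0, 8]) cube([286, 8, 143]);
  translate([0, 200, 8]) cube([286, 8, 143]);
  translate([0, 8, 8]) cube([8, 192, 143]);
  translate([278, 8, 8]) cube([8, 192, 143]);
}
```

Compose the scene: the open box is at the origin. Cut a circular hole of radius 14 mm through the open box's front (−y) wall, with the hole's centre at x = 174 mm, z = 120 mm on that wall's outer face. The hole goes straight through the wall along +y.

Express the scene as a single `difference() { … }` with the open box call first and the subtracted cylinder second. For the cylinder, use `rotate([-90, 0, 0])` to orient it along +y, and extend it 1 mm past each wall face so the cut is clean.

difference() {
  open_box();
  translate([174, -1, 120]) rotate([-90, 0, 0]) cylinder(h = 10, r = 14);
}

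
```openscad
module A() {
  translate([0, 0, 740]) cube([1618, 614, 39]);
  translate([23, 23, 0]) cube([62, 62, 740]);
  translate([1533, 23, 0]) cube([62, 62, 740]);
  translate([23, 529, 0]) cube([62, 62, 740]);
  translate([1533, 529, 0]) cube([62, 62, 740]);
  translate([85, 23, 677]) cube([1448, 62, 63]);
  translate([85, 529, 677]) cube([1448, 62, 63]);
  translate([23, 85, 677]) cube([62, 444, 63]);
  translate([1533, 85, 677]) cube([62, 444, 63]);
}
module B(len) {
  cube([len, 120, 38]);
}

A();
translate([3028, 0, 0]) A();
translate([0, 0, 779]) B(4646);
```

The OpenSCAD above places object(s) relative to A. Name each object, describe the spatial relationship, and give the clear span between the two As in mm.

A is a table. B is a beam. A beam spans the tops of two tables. The clear span between the two tables is 1410 mm.

Second table starts at x = 3028; first ends at x = 1618; clear span = 3028 − 1618 = 1410 mm.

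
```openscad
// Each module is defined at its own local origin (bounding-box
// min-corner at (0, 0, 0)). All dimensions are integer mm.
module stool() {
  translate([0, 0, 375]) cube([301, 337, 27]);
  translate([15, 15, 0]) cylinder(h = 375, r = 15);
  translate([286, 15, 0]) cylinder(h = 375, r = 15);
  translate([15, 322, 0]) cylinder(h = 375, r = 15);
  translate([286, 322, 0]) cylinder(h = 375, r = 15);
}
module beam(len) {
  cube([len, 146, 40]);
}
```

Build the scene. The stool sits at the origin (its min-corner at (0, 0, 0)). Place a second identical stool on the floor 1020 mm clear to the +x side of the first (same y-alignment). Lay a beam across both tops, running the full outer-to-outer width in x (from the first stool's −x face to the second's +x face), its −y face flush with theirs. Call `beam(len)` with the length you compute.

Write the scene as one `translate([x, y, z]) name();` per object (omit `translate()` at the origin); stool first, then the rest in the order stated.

stool();
translate([1321, 0, 0]) stool();
translate([0, 0, 402]) beam(1622);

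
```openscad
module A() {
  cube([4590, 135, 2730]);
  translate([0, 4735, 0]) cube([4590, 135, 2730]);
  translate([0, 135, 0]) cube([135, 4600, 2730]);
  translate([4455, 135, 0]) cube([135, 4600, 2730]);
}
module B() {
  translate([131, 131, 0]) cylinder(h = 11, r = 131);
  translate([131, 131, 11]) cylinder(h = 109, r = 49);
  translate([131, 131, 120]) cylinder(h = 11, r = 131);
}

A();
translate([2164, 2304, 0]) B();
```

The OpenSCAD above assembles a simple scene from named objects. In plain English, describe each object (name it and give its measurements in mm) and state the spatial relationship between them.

A is a box-shaped house frame (walls only): outside footprint 4590×4870 mm, wall height 2730 mm, wall thickness 135 mm. The two y-facing walls run the full x-width; the two x-facing walls fit between the inner faces of the y-facing walls.

B is a spool: two coaxial disc flanges of radius 131 mm and thickness 11 mm, joined by a core cylinder of radius 49 mm and height 109 mm. The lower flange rests on z = 0 and the three cylinders share a vertical axis.

The spool sits inside the house frame, centred.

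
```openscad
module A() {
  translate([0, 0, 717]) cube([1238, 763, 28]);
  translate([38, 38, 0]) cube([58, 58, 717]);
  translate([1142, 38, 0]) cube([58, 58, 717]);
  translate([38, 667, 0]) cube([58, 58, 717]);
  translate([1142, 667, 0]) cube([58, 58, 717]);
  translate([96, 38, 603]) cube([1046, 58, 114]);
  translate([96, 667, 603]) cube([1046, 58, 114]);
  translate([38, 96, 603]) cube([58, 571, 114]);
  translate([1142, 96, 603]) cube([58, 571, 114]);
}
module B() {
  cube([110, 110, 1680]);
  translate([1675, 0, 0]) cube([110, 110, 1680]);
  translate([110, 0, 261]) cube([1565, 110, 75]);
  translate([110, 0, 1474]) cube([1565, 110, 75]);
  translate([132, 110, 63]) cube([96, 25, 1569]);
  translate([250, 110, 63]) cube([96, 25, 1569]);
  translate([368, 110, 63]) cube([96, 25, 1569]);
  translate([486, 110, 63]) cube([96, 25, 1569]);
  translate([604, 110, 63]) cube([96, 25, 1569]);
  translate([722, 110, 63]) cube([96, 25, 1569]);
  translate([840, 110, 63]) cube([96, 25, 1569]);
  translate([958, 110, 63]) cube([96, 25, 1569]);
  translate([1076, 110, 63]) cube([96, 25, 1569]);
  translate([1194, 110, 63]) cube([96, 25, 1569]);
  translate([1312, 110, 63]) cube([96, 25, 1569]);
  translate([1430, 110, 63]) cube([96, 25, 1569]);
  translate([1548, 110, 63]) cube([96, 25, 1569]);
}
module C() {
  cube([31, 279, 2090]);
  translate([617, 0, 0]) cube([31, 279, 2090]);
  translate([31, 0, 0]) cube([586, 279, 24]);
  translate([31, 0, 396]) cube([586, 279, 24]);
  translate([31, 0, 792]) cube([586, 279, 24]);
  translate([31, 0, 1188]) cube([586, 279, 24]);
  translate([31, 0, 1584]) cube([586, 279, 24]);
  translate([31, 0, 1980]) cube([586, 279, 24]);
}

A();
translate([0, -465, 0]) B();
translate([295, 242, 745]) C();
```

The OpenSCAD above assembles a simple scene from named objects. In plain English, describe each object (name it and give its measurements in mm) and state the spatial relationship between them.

A is a rectangular dining table. The top is 1238×763×28 mm with its upper surface at z = 745 mm. It stands on four 58×58 mm square legs, each inset 38 mm from the nearest pair of top edges, running from the floor to the underside of the top. Four apron rails, 58 mm thick and 114 mm tall, run between adjacent legs with their top edges flush with the underside of the top and their outer faces flush with the legs' outer faces.

B is a fence section. Two 110×110 mm posts, 1680 mm tall, stand on the floor with a clear span of 1565 mm between their inner faces. Two horizontal rails of 110×75 mm section span the gap between the posts with their undersides at z = 261 mm and z = 1474 mm, flush with the posts' −y face. 13 pickets, each 96 mm wide, 25 mm thick and 1569 mm tall, are fixed to the +y face of the rails with their bottoms at z = 63 mm, evenly spaced across the span with equal gaps (rounded down to the nearest mm) at the −x end and between each pair — any rounding remainder accumulates at the +x end.

C is a bookshelf 648 mm wide overall, 279 mm deep and 2090 mm tall. The two sides are 31 mm thick vertical panels. 6 horizontal shelves of 24 mm thickness span between the inner faces of the sides; the lowest shelf sits on the floor and shelves are stacked with a clear vertical gap of 372 mm between each pair.

The fence section is on the floor beside the table on its −y side. The bookshelf is on top of the table, centred.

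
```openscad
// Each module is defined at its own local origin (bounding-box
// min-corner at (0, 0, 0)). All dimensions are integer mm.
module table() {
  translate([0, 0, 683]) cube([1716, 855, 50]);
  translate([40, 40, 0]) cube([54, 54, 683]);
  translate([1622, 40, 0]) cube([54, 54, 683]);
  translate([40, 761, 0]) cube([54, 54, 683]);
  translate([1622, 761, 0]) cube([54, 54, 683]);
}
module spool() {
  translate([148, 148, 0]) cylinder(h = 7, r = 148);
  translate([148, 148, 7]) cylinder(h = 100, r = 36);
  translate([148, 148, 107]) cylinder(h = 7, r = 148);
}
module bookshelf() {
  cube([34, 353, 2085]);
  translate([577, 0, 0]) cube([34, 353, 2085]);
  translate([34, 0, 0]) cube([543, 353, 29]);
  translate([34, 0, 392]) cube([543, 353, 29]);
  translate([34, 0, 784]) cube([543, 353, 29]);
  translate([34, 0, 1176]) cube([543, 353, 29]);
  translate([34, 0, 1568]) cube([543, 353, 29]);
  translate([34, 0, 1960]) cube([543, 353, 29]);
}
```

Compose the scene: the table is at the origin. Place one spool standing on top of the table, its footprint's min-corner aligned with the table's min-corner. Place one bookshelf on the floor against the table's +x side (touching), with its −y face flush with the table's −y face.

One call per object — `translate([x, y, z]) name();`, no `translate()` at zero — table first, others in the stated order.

table();
translate([0, 0, 733]) spool();
translate([1716, 0, 0]) bookshelf();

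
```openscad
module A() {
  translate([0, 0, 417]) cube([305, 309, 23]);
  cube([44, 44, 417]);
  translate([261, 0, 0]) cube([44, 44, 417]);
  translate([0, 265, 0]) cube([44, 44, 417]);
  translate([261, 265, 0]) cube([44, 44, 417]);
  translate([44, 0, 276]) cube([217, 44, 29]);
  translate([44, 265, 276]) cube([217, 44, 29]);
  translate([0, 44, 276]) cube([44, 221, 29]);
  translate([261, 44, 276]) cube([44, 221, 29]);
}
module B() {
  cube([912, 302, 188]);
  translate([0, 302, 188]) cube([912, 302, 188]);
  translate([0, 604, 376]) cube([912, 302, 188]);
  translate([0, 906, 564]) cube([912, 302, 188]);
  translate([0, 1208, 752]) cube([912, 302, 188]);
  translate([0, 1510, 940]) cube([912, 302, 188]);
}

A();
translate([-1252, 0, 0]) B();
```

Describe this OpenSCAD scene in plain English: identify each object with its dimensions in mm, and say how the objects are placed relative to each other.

A is a simple wooden stool: a rectangular seat 305 mm (x) by 309 mm (y), 23 mm thick, top face at z = 440 mm, on four square legs, each 44×44 mm in cross-section. The legs rest on z = 0, each flush with a corner of the seat. Four stretchers, 44 mm wide and 29 mm tall, connect adjacent legs with their undersides at z = 276 mm, each running between the inner faces of the legs it joins and aligned with the legs' outer faces on the other axis.

B is a straight staircase of 6 solid steps. Each step is 912 mm wide (x), 302 mm deep (y, the going) and 188 mm tall (the rise). The first step rests on the floor; each subsequent step sits one going further in +y and one rise higher in +z, directly behind and above the previous step with no overlap.

The staircase is on the floor beside the stool on its −x side.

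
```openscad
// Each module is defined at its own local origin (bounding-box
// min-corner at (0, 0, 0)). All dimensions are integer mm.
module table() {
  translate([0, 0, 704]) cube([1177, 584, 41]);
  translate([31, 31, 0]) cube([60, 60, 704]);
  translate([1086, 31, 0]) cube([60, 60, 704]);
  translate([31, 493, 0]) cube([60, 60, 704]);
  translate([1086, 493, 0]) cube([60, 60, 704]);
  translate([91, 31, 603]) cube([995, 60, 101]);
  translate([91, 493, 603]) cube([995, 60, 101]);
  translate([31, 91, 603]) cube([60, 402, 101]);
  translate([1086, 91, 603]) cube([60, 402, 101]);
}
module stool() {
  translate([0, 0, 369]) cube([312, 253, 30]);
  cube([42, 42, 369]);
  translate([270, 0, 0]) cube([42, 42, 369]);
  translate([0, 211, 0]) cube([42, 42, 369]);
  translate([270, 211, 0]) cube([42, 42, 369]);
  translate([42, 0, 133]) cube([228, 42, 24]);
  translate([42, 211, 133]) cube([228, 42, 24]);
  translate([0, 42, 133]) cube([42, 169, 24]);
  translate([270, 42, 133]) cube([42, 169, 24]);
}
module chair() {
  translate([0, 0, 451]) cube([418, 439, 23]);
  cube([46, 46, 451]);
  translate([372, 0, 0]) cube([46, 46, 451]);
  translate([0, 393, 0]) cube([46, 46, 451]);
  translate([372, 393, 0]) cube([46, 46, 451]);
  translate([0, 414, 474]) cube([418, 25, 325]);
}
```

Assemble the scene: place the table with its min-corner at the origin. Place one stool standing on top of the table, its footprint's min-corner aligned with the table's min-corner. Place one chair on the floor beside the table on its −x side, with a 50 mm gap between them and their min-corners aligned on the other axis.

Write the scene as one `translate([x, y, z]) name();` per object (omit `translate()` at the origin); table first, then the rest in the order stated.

table();
translate([0, 0, 745]) stool();
translate([-468, 0, 0]) chair();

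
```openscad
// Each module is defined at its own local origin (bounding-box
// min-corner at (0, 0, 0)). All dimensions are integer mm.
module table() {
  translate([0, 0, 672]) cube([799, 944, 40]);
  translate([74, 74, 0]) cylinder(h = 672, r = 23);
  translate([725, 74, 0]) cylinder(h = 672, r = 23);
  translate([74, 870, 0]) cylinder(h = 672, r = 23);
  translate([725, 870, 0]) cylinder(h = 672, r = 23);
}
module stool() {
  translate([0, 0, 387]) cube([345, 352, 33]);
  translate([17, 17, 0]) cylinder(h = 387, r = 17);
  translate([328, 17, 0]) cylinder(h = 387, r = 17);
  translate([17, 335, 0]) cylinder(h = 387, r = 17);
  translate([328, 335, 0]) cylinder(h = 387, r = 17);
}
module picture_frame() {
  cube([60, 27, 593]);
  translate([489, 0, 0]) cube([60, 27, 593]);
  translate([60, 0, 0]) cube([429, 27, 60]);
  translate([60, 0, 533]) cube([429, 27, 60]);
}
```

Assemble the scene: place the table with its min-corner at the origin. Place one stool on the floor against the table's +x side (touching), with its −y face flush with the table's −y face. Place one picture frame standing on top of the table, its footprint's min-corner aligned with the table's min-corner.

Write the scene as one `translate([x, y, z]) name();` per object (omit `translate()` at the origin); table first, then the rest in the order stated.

table();
translate([799, 0, 0]) stool();
translate([0, 0, 712]) picture_frame();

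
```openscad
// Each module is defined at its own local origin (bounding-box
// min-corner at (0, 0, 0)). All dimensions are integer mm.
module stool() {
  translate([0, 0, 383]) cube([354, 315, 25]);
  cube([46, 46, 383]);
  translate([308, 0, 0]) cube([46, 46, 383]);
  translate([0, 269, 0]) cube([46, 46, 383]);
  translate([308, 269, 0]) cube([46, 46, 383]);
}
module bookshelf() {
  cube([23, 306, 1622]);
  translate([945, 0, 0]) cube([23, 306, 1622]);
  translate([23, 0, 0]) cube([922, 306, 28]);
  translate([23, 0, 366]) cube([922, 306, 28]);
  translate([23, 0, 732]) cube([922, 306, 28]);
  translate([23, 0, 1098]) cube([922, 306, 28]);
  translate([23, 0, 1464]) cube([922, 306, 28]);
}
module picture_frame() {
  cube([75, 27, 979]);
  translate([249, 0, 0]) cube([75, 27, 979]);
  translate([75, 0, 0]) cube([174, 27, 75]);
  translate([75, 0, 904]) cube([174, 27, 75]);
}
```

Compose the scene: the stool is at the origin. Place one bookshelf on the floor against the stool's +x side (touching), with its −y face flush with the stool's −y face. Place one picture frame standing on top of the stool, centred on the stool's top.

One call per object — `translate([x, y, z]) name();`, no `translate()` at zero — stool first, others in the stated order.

stool();
translate([354, 0, 0]) bookshelf();
translate([15, 144, 408]) picture_frame();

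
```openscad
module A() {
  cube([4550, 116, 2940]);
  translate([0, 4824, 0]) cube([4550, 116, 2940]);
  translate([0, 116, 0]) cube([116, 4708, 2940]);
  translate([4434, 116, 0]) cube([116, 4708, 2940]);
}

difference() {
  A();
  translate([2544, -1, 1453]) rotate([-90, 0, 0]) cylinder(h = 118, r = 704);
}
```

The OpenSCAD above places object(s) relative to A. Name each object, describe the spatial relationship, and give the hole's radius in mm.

The subtracted cylinder has r = 704 mm.

A is a house frame. The house frame has a circular hole through its front wall. The hole's radius is 704 mm.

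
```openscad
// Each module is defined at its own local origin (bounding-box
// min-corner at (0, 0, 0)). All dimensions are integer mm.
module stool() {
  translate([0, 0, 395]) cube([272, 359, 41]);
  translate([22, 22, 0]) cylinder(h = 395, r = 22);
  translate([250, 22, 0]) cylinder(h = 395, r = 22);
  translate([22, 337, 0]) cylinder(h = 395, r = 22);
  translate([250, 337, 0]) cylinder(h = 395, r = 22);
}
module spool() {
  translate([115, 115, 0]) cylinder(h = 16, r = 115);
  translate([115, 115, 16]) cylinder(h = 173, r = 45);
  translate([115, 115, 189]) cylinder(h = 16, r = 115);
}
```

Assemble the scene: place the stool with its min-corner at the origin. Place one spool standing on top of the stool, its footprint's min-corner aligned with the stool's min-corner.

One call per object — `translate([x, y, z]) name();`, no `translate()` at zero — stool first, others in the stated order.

stool();
translate([0, 0, 436]) spool();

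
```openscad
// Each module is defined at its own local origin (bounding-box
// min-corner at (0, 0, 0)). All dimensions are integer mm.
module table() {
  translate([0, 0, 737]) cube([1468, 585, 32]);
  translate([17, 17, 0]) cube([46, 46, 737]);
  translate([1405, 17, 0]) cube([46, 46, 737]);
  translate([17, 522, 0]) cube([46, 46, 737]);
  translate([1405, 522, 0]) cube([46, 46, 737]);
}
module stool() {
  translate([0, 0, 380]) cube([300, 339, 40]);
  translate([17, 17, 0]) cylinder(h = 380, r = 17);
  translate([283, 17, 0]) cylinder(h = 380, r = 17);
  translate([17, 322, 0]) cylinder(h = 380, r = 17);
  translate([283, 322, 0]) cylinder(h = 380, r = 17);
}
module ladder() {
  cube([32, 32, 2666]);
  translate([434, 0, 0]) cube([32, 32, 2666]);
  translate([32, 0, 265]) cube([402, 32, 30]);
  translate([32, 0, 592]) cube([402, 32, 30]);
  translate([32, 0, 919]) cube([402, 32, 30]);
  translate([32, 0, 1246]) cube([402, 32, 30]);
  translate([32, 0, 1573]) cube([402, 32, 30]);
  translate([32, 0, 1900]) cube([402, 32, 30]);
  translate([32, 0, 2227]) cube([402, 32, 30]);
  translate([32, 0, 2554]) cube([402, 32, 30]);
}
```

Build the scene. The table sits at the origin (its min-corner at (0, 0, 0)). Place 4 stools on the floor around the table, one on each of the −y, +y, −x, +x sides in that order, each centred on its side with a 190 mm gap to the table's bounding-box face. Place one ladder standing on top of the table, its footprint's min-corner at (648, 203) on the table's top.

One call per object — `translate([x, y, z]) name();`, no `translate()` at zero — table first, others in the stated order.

table();
translate([584, -529, 0]) stool();
translate([584, 775, 0]) stool();
translate([-490, 123, 0]) stool();
translate([1658, 123, 0]) stool();
translate([648, 203, 769]) ladder();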